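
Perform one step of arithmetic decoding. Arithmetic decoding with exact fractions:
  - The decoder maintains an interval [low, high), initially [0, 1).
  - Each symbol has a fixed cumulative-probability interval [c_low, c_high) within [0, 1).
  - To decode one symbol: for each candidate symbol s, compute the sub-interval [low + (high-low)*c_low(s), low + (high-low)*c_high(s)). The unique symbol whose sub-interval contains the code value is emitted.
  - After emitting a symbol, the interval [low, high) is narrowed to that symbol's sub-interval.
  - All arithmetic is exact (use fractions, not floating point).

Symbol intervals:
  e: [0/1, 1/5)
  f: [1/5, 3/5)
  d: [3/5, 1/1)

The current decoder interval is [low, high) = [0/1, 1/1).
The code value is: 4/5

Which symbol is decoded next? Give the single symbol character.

Answer: d

Derivation:
Interval width = high − low = 1/1 − 0/1 = 1/1
Scaled code = (code − low) / width = (4/5 − 0/1) / 1/1 = 4/5
  e: [0/1, 1/5) 
  f: [1/5, 3/5) 
  d: [3/5, 1/1) ← scaled code falls here ✓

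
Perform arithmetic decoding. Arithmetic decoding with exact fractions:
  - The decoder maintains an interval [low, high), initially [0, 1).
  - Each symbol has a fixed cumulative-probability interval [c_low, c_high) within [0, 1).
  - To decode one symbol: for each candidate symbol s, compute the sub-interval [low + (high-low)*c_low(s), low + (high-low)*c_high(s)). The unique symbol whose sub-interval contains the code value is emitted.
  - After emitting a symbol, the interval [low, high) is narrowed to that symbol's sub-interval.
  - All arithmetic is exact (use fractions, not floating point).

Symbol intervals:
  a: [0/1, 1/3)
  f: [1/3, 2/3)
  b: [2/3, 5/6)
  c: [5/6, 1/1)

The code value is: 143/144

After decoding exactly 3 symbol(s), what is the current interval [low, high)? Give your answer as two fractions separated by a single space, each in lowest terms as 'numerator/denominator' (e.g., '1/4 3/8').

Answer: 107/108 215/216

Derivation:
Step 1: interval [0/1, 1/1), width = 1/1 - 0/1 = 1/1
  'a': [0/1 + 1/1*0/1, 0/1 + 1/1*1/3) = [0/1, 1/3)
  'f': [0/1 + 1/1*1/3, 0/1 + 1/1*2/3) = [1/3, 2/3)
  'b': [0/1 + 1/1*2/3, 0/1 + 1/1*5/6) = [2/3, 5/6)
  'c': [0/1 + 1/1*5/6, 0/1 + 1/1*1/1) = [5/6, 1/1) <- contains code 143/144
  emit 'c', narrow to [5/6, 1/1)
Step 2: interval [5/6, 1/1), width = 1/1 - 5/6 = 1/6
  'a': [5/6 + 1/6*0/1, 5/6 + 1/6*1/3) = [5/6, 8/9)
  'f': [5/6 + 1/6*1/3, 5/6 + 1/6*2/3) = [8/9, 17/18)
  'b': [5/6 + 1/6*2/3, 5/6 + 1/6*5/6) = [17/18, 35/36)
  'c': [5/6 + 1/6*5/6, 5/6 + 1/6*1/1) = [35/36, 1/1) <- contains code 143/144
  emit 'c', narrow to [35/36, 1/1)
Step 3: interval [35/36, 1/1), width = 1/1 - 35/36 = 1/36
  'a': [35/36 + 1/36*0/1, 35/36 + 1/36*1/3) = [35/36, 53/54)
  'f': [35/36 + 1/36*1/3, 35/36 + 1/36*2/3) = [53/54, 107/108)
  'b': [35/36 + 1/36*2/3, 35/36 + 1/36*5/6) = [107/108, 215/216) <- contains code 143/144
  'c': [35/36 + 1/36*5/6, 35/36 + 1/36*1/1) = [215/216, 1/1)
  emit 'b', narrow to [107/108, 215/216)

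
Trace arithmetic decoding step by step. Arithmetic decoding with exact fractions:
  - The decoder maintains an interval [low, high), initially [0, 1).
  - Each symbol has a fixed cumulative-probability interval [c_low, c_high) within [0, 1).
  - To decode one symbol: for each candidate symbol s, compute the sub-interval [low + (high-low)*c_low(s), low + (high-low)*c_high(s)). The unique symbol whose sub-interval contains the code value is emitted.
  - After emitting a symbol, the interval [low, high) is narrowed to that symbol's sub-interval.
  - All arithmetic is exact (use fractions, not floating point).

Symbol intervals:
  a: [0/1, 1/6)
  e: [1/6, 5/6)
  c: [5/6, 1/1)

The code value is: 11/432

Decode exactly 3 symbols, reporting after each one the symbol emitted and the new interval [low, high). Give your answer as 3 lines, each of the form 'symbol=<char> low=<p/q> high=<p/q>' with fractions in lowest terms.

Step 1: interval [0/1, 1/1), width = 1/1 - 0/1 = 1/1
  'a': [0/1 + 1/1*0/1, 0/1 + 1/1*1/6) = [0/1, 1/6) <- contains code 11/432
  'e': [0/1 + 1/1*1/6, 0/1 + 1/1*5/6) = [1/6, 5/6)
  'c': [0/1 + 1/1*5/6, 0/1 + 1/1*1/1) = [5/6, 1/1)
  emit 'a', narrow to [0/1, 1/6)
Step 2: interval [0/1, 1/6), width = 1/6 - 0/1 = 1/6
  'a': [0/1 + 1/6*0/1, 0/1 + 1/6*1/6) = [0/1, 1/36) <- contains code 11/432
  'e': [0/1 + 1/6*1/6, 0/1 + 1/6*5/6) = [1/36, 5/36)
  'c': [0/1 + 1/6*5/6, 0/1 + 1/6*1/1) = [5/36, 1/6)
  emit 'a', narrow to [0/1, 1/36)
Step 3: interval [0/1, 1/36), width = 1/36 - 0/1 = 1/36
  'a': [0/1 + 1/36*0/1, 0/1 + 1/36*1/6) = [0/1, 1/216)
  'e': [0/1 + 1/36*1/6, 0/1 + 1/36*5/6) = [1/216, 5/216)
  'c': [0/1 + 1/36*5/6, 0/1 + 1/36*1/1) = [5/216, 1/36) <- contains code 11/432
  emit 'c', narrow to [5/216, 1/36)

Answer: symbol=a low=0/1 high=1/6
symbol=a low=0/1 high=1/36
symbol=c low=5/216 high=1/36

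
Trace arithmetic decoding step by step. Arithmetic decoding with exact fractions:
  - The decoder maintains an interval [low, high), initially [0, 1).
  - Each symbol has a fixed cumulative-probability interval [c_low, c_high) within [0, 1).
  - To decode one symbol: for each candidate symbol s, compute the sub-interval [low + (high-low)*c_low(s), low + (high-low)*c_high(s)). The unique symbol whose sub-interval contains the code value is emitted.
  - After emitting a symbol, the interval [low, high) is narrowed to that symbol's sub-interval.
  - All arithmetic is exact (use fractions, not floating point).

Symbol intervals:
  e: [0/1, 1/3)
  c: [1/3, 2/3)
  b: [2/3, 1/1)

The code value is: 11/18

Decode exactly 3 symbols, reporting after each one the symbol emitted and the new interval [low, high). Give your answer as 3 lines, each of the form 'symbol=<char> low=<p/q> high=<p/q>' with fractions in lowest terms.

Answer: symbol=c low=1/3 high=2/3
symbol=b low=5/9 high=2/3
symbol=c low=16/27 high=17/27

Derivation:
Step 1: interval [0/1, 1/1), width = 1/1 - 0/1 = 1/1
  'e': [0/1 + 1/1*0/1, 0/1 + 1/1*1/3) = [0/1, 1/3)
  'c': [0/1 + 1/1*1/3, 0/1 + 1/1*2/3) = [1/3, 2/3) <- contains code 11/18
  'b': [0/1 + 1/1*2/3, 0/1 + 1/1*1/1) = [2/3, 1/1)
  emit 'c', narrow to [1/3, 2/3)
Step 2: interval [1/3, 2/3), width = 2/3 - 1/3 = 1/3
  'e': [1/3 + 1/3*0/1, 1/3 + 1/3*1/3) = [1/3, 4/9)
  'c': [1/3 + 1/3*1/3, 1/3 + 1/3*2/3) = [4/9, 5/9)
  'b': [1/3 + 1/3*2/3, 1/3 + 1/3*1/1) = [5/9, 2/3) <- contains code 11/18
  emit 'b', narrow to [5/9, 2/3)
Step 3: interval [5/9, 2/3), width = 2/3 - 5/9 = 1/9
  'e': [5/9 + 1/9*0/1, 5/9 + 1/9*1/3) = [5/9, 16/27)
  'c': [5/9 + 1/9*1/3, 5/9 + 1/9*2/3) = [16/27, 17/27) <- contains code 11/18
  'b': [5/9 + 1/9*2/3, 5/9 + 1/9*1/1) = [17/27, 2/3)
  emit 'c', narrow to [16/27, 17/27)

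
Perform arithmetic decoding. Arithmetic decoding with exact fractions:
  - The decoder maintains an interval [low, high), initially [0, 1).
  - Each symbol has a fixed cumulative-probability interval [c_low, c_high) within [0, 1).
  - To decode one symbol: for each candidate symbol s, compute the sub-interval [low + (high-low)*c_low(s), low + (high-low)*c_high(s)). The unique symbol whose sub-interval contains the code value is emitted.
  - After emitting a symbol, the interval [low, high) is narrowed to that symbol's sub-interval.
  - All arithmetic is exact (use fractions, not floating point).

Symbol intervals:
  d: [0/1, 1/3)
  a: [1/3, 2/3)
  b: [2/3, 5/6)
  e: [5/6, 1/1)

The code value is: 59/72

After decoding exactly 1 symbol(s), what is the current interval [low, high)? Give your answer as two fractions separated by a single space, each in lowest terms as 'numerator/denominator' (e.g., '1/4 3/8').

Answer: 2/3 5/6

Derivation:
Step 1: interval [0/1, 1/1), width = 1/1 - 0/1 = 1/1
  'd': [0/1 + 1/1*0/1, 0/1 + 1/1*1/3) = [0/1, 1/3)
  'a': [0/1 + 1/1*1/3, 0/1 + 1/1*2/3) = [1/3, 2/3)
  'b': [0/1 + 1/1*2/3, 0/1 + 1/1*5/6) = [2/3, 5/6) <- contains code 59/72
  'e': [0/1 + 1/1*5/6, 0/1 + 1/1*1/1) = [5/6, 1/1)
  emit 'b', narrow to [2/3, 5/6)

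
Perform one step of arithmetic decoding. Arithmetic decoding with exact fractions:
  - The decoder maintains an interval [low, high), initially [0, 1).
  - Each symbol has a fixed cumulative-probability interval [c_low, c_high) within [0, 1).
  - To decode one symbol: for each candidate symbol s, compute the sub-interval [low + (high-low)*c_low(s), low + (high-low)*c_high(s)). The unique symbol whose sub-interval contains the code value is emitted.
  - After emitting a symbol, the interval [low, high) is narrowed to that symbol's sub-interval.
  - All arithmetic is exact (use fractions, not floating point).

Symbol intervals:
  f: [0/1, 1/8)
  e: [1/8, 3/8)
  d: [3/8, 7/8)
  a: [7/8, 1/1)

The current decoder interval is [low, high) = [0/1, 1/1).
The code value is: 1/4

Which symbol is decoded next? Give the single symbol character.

Interval width = high − low = 1/1 − 0/1 = 1/1
Scaled code = (code − low) / width = (1/4 − 0/1) / 1/1 = 1/4
  f: [0/1, 1/8) 
  e: [1/8, 3/8) ← scaled code falls here ✓
  d: [3/8, 7/8) 
  a: [7/8, 1/1) 

Answer: e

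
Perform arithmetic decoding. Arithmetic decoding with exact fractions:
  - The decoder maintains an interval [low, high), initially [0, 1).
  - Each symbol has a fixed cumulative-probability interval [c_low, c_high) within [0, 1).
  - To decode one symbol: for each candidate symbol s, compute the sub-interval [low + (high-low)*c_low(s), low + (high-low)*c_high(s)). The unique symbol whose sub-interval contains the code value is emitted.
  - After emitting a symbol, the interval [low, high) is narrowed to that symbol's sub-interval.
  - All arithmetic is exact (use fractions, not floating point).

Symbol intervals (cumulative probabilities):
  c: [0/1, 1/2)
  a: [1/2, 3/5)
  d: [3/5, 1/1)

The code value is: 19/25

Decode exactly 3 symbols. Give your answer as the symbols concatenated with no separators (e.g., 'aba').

Answer: dcd

Derivation:
Step 1: interval [0/1, 1/1), width = 1/1 - 0/1 = 1/1
  'c': [0/1 + 1/1*0/1, 0/1 + 1/1*1/2) = [0/1, 1/2)
  'a': [0/1 + 1/1*1/2, 0/1 + 1/1*3/5) = [1/2, 3/5)
  'd': [0/1 + 1/1*3/5, 0/1 + 1/1*1/1) = [3/5, 1/1) <- contains code 19/25
  emit 'd', narrow to [3/5, 1/1)
Step 2: interval [3/5, 1/1), width = 1/1 - 3/5 = 2/5
  'c': [3/5 + 2/5*0/1, 3/5 + 2/5*1/2) = [3/5, 4/5) <- contains code 19/25
  'a': [3/5 + 2/5*1/2, 3/5 + 2/5*3/5) = [4/5, 21/25)
  'd': [3/5 + 2/5*3/5, 3/5 + 2/5*1/1) = [21/25, 1/1)
  emit 'c', narrow to [3/5, 4/5)
Step 3: interval [3/5, 4/5), width = 4/5 - 3/5 = 1/5
  'c': [3/5 + 1/5*0/1, 3/5 + 1/5*1/2) = [3/5, 7/10)
  'a': [3/5 + 1/5*1/2, 3/5 + 1/5*3/5) = [7/10, 18/25)
  'd': [3/5 + 1/5*3/5, 3/5 + 1/5*1/1) = [18/25, 4/5) <- contains code 19/25
  emit 'd', narrow to [18/25, 4/5)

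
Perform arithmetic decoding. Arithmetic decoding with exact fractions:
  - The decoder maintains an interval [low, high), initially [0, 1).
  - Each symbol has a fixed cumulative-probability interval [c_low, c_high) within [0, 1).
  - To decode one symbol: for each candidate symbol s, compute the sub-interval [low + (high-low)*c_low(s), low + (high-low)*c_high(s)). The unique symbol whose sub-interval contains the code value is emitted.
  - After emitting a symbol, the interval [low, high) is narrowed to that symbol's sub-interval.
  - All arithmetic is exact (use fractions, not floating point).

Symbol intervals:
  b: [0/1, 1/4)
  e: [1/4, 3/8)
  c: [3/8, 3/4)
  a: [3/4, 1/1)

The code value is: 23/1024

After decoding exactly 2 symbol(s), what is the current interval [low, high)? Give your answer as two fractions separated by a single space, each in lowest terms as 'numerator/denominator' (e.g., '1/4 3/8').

Answer: 0/1 1/16

Derivation:
Step 1: interval [0/1, 1/1), width = 1/1 - 0/1 = 1/1
  'b': [0/1 + 1/1*0/1, 0/1 + 1/1*1/4) = [0/1, 1/4) <- contains code 23/1024
  'e': [0/1 + 1/1*1/4, 0/1 + 1/1*3/8) = [1/4, 3/8)
  'c': [0/1 + 1/1*3/8, 0/1 + 1/1*3/4) = [3/8, 3/4)
  'a': [0/1 + 1/1*3/4, 0/1 + 1/1*1/1) = [3/4, 1/1)
  emit 'b', narrow to [0/1, 1/4)
Step 2: interval [0/1, 1/4), width = 1/4 - 0/1 = 1/4
  'b': [0/1 + 1/4*0/1, 0/1 + 1/4*1/4) = [0/1, 1/16) <- contains code 23/1024
  'e': [0/1 + 1/4*1/4, 0/1 + 1/4*3/8) = [1/16, 3/32)
  'c': [0/1 + 1/4*3/8, 0/1 + 1/4*3/4) = [3/32, 3/16)
  'a': [0/1 + 1/4*3/4, 0/1 + 1/4*1/1) = [3/16, 1/4)
  emit 'b', narrow to [0/1, 1/16)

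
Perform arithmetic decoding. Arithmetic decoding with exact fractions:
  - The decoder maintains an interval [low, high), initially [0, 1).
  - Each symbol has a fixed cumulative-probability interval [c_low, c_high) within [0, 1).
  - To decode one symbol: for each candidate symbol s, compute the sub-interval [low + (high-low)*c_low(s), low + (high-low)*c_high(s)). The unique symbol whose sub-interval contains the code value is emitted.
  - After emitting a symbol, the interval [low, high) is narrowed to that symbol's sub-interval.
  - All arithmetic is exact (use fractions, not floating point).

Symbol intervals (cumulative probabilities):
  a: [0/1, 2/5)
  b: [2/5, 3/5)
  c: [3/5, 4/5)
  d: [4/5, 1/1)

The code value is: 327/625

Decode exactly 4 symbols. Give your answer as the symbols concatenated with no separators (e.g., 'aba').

Answer: bcaa

Derivation:
Step 1: interval [0/1, 1/1), width = 1/1 - 0/1 = 1/1
  'a': [0/1 + 1/1*0/1, 0/1 + 1/1*2/5) = [0/1, 2/5)
  'b': [0/1 + 1/1*2/5, 0/1 + 1/1*3/5) = [2/5, 3/5) <- contains code 327/625
  'c': [0/1 + 1/1*3/5, 0/1 + 1/1*4/5) = [3/5, 4/5)
  'd': [0/1 + 1/1*4/5, 0/1 + 1/1*1/1) = [4/5, 1/1)
  emit 'b', narrow to [2/5, 3/5)
Step 2: interval [2/5, 3/5), width = 3/5 - 2/5 = 1/5
  'a': [2/5 + 1/5*0/1, 2/5 + 1/5*2/5) = [2/5, 12/25)
  'b': [2/5 + 1/5*2/5, 2/5 + 1/5*3/5) = [12/25, 13/25)
  'c': [2/5 + 1/5*3/5, 2/5 + 1/5*4/5) = [13/25, 14/25) <- contains code 327/625
  'd': [2/5 + 1/5*4/5, 2/5 + 1/5*1/1) = [14/25, 3/5)
  emit 'c', narrow to [13/25, 14/25)
Step 3: interval [13/25, 14/25), width = 14/25 - 13/25 = 1/25
  'a': [13/25 + 1/25*0/1, 13/25 + 1/25*2/5) = [13/25, 67/125) <- contains code 327/625
  'b': [13/25 + 1/25*2/5, 13/25 + 1/25*3/5) = [67/125, 68/125)
  'c': [13/25 + 1/25*3/5, 13/25 + 1/25*4/5) = [68/125, 69/125)
  'd': [13/25 + 1/25*4/5, 13/25 + 1/25*1/1) = [69/125, 14/25)
  emit 'a', narrow to [13/25, 67/125)
Step 4: interval [13/25, 67/125), width = 67/125 - 13/25 = 2/125
  'a': [13/25 + 2/125*0/1, 13/25 + 2/125*2/5) = [13/25, 329/625) <- contains code 327/625
  'b': [13/25 + 2/125*2/5, 13/25 + 2/125*3/5) = [329/625, 331/625)
  'c': [13/25 + 2/125*3/5, 13/25 + 2/125*4/5) = [331/625, 333/625)
  'd': [13/25 + 2/125*4/5, 13/25 + 2/125*1/1) = [333/625, 67/125)
  emit 'a', narrow to [13/25, 329/625)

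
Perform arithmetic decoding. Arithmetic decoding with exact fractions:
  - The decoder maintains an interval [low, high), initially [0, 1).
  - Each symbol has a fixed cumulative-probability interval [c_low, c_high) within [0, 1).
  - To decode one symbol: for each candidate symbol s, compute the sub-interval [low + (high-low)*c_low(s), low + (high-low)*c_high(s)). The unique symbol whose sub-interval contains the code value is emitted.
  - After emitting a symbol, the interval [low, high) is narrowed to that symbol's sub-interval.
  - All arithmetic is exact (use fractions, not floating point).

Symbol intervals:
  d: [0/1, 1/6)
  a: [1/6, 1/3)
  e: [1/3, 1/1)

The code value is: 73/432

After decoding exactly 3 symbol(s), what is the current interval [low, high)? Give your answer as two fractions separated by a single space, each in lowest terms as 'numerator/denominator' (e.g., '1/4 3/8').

Answer: 1/6 37/216

Derivation:
Step 1: interval [0/1, 1/1), width = 1/1 - 0/1 = 1/1
  'd': [0/1 + 1/1*0/1, 0/1 + 1/1*1/6) = [0/1, 1/6)
  'a': [0/1 + 1/1*1/6, 0/1 + 1/1*1/3) = [1/6, 1/3) <- contains code 73/432
  'e': [0/1 + 1/1*1/3, 0/1 + 1/1*1/1) = [1/3, 1/1)
  emit 'a', narrow to [1/6, 1/3)
Step 2: interval [1/6, 1/3), width = 1/3 - 1/6 = 1/6
  'd': [1/6 + 1/6*0/1, 1/6 + 1/6*1/6) = [1/6, 7/36) <- contains code 73/432
  'a': [1/6 + 1/6*1/6, 1/6 + 1/6*1/3) = [7/36, 2/9)
  'e': [1/6 + 1/6*1/3, 1/6 + 1/6*1/1) = [2/9, 1/3)
  emit 'd', narrow to [1/6, 7/36)
Step 3: interval [1/6, 7/36), width = 7/36 - 1/6 = 1/36
  'd': [1/6 + 1/36*0/1, 1/6 + 1/36*1/6) = [1/6, 37/216) <- contains code 73/432
  'a': [1/6 + 1/36*1/6, 1/6 + 1/36*1/3) = [37/216, 19/108)
  'e': [1/6 + 1/36*1/3, 1/6 + 1/36*1/1) = [19/108, 7/36)
  emit 'd', narrow to [1/6, 37/216)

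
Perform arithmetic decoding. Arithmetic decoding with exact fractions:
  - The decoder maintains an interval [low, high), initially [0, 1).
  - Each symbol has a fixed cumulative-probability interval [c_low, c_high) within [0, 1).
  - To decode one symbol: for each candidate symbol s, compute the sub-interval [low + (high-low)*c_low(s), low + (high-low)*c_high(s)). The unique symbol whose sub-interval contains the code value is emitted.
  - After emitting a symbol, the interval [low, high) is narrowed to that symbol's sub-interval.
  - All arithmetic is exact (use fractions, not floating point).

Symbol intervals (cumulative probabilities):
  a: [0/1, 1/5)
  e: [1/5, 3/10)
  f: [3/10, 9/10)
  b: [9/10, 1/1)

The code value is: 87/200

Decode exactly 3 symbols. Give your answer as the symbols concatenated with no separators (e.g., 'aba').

Step 1: interval [0/1, 1/1), width = 1/1 - 0/1 = 1/1
  'a': [0/1 + 1/1*0/1, 0/1 + 1/1*1/5) = [0/1, 1/5)
  'e': [0/1 + 1/1*1/5, 0/1 + 1/1*3/10) = [1/5, 3/10)
  'f': [0/1 + 1/1*3/10, 0/1 + 1/1*9/10) = [3/10, 9/10) <- contains code 87/200
  'b': [0/1 + 1/1*9/10, 0/1 + 1/1*1/1) = [9/10, 1/1)
  emit 'f', narrow to [3/10, 9/10)
Step 2: interval [3/10, 9/10), width = 9/10 - 3/10 = 3/5
  'a': [3/10 + 3/5*0/1, 3/10 + 3/5*1/5) = [3/10, 21/50)
  'e': [3/10 + 3/5*1/5, 3/10 + 3/5*3/10) = [21/50, 12/25) <- contains code 87/200
  'f': [3/10 + 3/5*3/10, 3/10 + 3/5*9/10) = [12/25, 21/25)
  'b': [3/10 + 3/5*9/10, 3/10 + 3/5*1/1) = [21/25, 9/10)
  emit 'e', narrow to [21/50, 12/25)
Step 3: interval [21/50, 12/25), width = 12/25 - 21/50 = 3/50
  'a': [21/50 + 3/50*0/1, 21/50 + 3/50*1/5) = [21/50, 54/125)
  'e': [21/50 + 3/50*1/5, 21/50 + 3/50*3/10) = [54/125, 219/500) <- contains code 87/200
  'f': [21/50 + 3/50*3/10, 21/50 + 3/50*9/10) = [219/500, 237/500)
  'b': [21/50 + 3/50*9/10, 21/50 + 3/50*1/1) = [237/500, 12/25)
  emit 'e', narrow to [54/125, 219/500)

Answer: fee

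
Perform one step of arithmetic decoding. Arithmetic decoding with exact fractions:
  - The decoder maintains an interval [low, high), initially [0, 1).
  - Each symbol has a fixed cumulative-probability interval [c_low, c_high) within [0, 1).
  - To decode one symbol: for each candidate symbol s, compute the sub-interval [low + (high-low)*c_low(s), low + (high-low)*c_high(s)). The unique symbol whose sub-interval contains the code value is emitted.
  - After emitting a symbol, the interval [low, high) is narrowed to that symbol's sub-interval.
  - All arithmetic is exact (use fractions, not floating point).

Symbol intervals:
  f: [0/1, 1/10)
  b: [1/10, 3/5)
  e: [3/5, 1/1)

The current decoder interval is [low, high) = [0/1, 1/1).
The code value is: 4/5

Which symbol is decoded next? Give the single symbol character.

Answer: e

Derivation:
Interval width = high − low = 1/1 − 0/1 = 1/1
Scaled code = (code − low) / width = (4/5 − 0/1) / 1/1 = 4/5
  f: [0/1, 1/10) 
  b: [1/10, 3/5) 
  e: [3/5, 1/1) ← scaled code falls here ✓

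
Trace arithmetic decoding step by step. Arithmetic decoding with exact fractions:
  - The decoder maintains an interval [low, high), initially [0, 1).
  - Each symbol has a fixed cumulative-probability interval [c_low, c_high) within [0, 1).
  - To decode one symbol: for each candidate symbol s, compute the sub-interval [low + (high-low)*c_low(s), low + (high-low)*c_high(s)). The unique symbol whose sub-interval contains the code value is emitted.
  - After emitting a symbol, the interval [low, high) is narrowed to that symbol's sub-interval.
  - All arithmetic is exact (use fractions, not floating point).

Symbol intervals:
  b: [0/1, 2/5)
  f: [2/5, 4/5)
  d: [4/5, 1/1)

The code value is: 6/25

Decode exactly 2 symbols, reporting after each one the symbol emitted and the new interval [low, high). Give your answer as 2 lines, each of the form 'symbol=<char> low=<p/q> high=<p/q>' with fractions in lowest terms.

Answer: symbol=b low=0/1 high=2/5
symbol=f low=4/25 high=8/25

Derivation:
Step 1: interval [0/1, 1/1), width = 1/1 - 0/1 = 1/1
  'b': [0/1 + 1/1*0/1, 0/1 + 1/1*2/5) = [0/1, 2/5) <- contains code 6/25
  'f': [0/1 + 1/1*2/5, 0/1 + 1/1*4/5) = [2/5, 4/5)
  'd': [0/1 + 1/1*4/5, 0/1 + 1/1*1/1) = [4/5, 1/1)
  emit 'b', narrow to [0/1, 2/5)
Step 2: interval [0/1, 2/5), width = 2/5 - 0/1 = 2/5
  'b': [0/1 + 2/5*0/1, 0/1 + 2/5*2/5) = [0/1, 4/25)
  'f': [0/1 + 2/5*2/5, 0/1 + 2/5*4/5) = [4/25, 8/25) <- contains code 6/25
  'd': [0/1 + 2/5*4/5, 0/1 + 2/5*1/1) = [8/25, 2/5)
  emit 'f', narrow to [4/25, 8/25)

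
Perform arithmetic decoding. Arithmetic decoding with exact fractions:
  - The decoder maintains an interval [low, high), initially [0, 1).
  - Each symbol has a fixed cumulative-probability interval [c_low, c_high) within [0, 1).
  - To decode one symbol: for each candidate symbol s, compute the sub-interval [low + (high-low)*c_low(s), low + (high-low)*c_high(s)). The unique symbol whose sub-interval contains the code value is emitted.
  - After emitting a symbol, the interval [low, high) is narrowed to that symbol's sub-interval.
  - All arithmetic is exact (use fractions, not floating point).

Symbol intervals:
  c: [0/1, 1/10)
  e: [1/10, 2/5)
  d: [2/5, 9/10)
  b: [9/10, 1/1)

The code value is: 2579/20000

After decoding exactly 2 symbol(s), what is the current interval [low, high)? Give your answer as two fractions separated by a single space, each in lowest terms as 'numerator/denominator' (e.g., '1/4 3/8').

Answer: 1/10 13/100

Derivation:
Step 1: interval [0/1, 1/1), width = 1/1 - 0/1 = 1/1
  'c': [0/1 + 1/1*0/1, 0/1 + 1/1*1/10) = [0/1, 1/10)
  'e': [0/1 + 1/1*1/10, 0/1 + 1/1*2/5) = [1/10, 2/5) <- contains code 2579/20000
  'd': [0/1 + 1/1*2/5, 0/1 + 1/1*9/10) = [2/5, 9/10)
  'b': [0/1 + 1/1*9/10, 0/1 + 1/1*1/1) = [9/10, 1/1)
  emit 'e', narrow to [1/10, 2/5)
Step 2: interval [1/10, 2/5), width = 2/5 - 1/10 = 3/10
  'c': [1/10 + 3/10*0/1, 1/10 + 3/10*1/10) = [1/10, 13/100) <- contains code 2579/20000
  'e': [1/10 + 3/10*1/10, 1/10 + 3/10*2/5) = [13/100, 11/50)
  'd': [1/10 + 3/10*2/5, 1/10 + 3/10*9/10) = [11/50, 37/100)
  'b': [1/10 + 3/10*9/10, 1/10 + 3/10*1/1) = [37/100, 2/5)
  emit 'c', narrow to [1/10, 13/100)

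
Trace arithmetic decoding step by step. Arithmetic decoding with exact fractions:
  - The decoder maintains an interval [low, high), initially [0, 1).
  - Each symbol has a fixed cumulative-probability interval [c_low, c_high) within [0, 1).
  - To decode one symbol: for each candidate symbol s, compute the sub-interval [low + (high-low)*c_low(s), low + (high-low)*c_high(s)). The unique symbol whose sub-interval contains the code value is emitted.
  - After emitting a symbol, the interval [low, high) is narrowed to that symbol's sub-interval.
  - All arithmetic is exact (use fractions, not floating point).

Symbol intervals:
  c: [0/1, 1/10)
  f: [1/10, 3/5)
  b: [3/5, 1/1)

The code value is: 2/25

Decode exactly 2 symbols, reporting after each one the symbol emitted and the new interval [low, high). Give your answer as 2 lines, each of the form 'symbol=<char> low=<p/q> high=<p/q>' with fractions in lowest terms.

Step 1: interval [0/1, 1/1), width = 1/1 - 0/1 = 1/1
  'c': [0/1 + 1/1*0/1, 0/1 + 1/1*1/10) = [0/1, 1/10) <- contains code 2/25
  'f': [0/1 + 1/1*1/10, 0/1 + 1/1*3/5) = [1/10, 3/5)
  'b': [0/1 + 1/1*3/5, 0/1 + 1/1*1/1) = [3/5, 1/1)
  emit 'c', narrow to [0/1, 1/10)
Step 2: interval [0/1, 1/10), width = 1/10 - 0/1 = 1/10
  'c': [0/1 + 1/10*0/1, 0/1 + 1/10*1/10) = [0/1, 1/100)
  'f': [0/1 + 1/10*1/10, 0/1 + 1/10*3/5) = [1/100, 3/50)
  'b': [0/1 + 1/10*3/5, 0/1 + 1/10*1/1) = [3/50, 1/10) <- contains code 2/25
  emit 'b', narrow to [3/50, 1/10)

Answer: symbol=c low=0/1 high=1/10
symbol=b low=3/50 high=1/10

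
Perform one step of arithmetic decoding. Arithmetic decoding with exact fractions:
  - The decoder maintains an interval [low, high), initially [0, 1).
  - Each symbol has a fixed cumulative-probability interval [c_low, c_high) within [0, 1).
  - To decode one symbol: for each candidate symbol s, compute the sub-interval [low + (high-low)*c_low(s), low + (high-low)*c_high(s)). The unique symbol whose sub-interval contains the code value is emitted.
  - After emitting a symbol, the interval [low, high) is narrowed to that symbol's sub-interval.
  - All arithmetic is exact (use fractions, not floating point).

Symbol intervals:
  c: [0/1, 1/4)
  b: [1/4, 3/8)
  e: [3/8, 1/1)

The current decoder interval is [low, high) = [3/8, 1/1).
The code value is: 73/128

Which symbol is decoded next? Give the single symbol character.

Answer: b

Derivation:
Interval width = high − low = 1/1 − 3/8 = 5/8
Scaled code = (code − low) / width = (73/128 − 3/8) / 5/8 = 5/16
  c: [0/1, 1/4) 
  b: [1/4, 3/8) ← scaled code falls here ✓
  e: [3/8, 1/1) 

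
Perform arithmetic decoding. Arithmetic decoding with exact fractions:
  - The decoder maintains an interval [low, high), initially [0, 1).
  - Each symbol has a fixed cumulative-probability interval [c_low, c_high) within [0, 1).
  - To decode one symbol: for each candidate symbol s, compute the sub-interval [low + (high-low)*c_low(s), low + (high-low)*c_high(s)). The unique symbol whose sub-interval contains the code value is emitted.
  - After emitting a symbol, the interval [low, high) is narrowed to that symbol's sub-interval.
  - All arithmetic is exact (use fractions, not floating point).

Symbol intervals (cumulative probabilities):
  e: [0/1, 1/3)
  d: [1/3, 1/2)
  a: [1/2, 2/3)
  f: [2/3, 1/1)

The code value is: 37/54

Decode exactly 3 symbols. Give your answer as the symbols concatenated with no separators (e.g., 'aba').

Answer: fee

Derivation:
Step 1: interval [0/1, 1/1), width = 1/1 - 0/1 = 1/1
  'e': [0/1 + 1/1*0/1, 0/1 + 1/1*1/3) = [0/1, 1/3)
  'd': [0/1 + 1/1*1/3, 0/1 + 1/1*1/2) = [1/3, 1/2)
  'a': [0/1 + 1/1*1/2, 0/1 + 1/1*2/3) = [1/2, 2/3)
  'f': [0/1 + 1/1*2/3, 0/1 + 1/1*1/1) = [2/3, 1/1) <- contains code 37/54
  emit 'f', narrow to [2/3, 1/1)
Step 2: interval [2/3, 1/1), width = 1/1 - 2/3 = 1/3
  'e': [2/3 + 1/3*0/1, 2/3 + 1/3*1/3) = [2/3, 7/9) <- contains code 37/54
  'd': [2/3 + 1/3*1/3, 2/3 + 1/3*1/2) = [7/9, 5/6)
  'a': [2/3 + 1/3*1/2, 2/3 + 1/3*2/3) = [5/6, 8/9)
  'f': [2/3 + 1/3*2/3, 2/3 + 1/3*1/1) = [8/9, 1/1)
  emit 'e', narrow to [2/3, 7/9)
Step 3: interval [2/3, 7/9), width = 7/9 - 2/3 = 1/9
  'e': [2/3 + 1/9*0/1, 2/3 + 1/9*1/3) = [2/3, 19/27) <- contains code 37/54
  'd': [2/3 + 1/9*1/3, 2/3 + 1/9*1/2) = [19/27, 13/18)
  'a': [2/3 + 1/9*1/2, 2/3 + 1/9*2/3) = [13/18, 20/27)
  'f': [2/3 + 1/9*2/3, 2/3 + 1/9*1/1) = [20/27, 7/9)
  emit 'e', narrow to [2/3, 19/27)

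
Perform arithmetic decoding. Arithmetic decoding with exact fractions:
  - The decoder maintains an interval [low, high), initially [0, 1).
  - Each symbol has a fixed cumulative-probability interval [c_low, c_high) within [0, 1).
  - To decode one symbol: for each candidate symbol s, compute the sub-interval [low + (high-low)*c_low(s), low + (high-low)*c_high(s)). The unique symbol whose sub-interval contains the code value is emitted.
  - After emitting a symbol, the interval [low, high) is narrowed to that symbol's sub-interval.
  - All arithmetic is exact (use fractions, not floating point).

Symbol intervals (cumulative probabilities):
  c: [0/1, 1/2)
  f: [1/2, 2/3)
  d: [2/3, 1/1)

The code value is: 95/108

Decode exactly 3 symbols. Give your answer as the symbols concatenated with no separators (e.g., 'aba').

Step 1: interval [0/1, 1/1), width = 1/1 - 0/1 = 1/1
  'c': [0/1 + 1/1*0/1, 0/1 + 1/1*1/2) = [0/1, 1/2)
  'f': [0/1 + 1/1*1/2, 0/1 + 1/1*2/3) = [1/2, 2/3)
  'd': [0/1 + 1/1*2/3, 0/1 + 1/1*1/1) = [2/3, 1/1) <- contains code 95/108
  emit 'd', narrow to [2/3, 1/1)
Step 2: interval [2/3, 1/1), width = 1/1 - 2/3 = 1/3
  'c': [2/3 + 1/3*0/1, 2/3 + 1/3*1/2) = [2/3, 5/6)
  'f': [2/3 + 1/3*1/2, 2/3 + 1/3*2/3) = [5/6, 8/9) <- contains code 95/108
  'd': [2/3 + 1/3*2/3, 2/3 + 1/3*1/1) = [8/9, 1/1)
  emit 'f', narrow to [5/6, 8/9)
Step 3: interval [5/6, 8/9), width = 8/9 - 5/6 = 1/18
  'c': [5/6 + 1/18*0/1, 5/6 + 1/18*1/2) = [5/6, 31/36)
  'f': [5/6 + 1/18*1/2, 5/6 + 1/18*2/3) = [31/36, 47/54)
  'd': [5/6 + 1/18*2/3, 5/6 + 1/18*1/1) = [47/54, 8/9) <- contains code 95/108
  emit 'd', narrow to [47/54, 8/9)

Answer: dfd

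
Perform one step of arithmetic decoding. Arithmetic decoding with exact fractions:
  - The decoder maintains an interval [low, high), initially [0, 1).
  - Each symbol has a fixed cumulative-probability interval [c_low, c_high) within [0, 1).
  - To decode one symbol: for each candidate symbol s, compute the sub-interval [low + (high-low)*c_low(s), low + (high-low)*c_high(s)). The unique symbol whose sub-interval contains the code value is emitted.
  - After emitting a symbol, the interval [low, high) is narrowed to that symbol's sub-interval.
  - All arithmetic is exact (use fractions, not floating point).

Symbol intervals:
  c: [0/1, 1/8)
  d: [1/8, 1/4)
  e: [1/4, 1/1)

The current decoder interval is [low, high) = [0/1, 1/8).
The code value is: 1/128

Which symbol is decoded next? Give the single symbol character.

Interval width = high − low = 1/8 − 0/1 = 1/8
Scaled code = (code − low) / width = (1/128 − 0/1) / 1/8 = 1/16
  c: [0/1, 1/8) ← scaled code falls here ✓
  d: [1/8, 1/4) 
  e: [1/4, 1/1) 

Answer: c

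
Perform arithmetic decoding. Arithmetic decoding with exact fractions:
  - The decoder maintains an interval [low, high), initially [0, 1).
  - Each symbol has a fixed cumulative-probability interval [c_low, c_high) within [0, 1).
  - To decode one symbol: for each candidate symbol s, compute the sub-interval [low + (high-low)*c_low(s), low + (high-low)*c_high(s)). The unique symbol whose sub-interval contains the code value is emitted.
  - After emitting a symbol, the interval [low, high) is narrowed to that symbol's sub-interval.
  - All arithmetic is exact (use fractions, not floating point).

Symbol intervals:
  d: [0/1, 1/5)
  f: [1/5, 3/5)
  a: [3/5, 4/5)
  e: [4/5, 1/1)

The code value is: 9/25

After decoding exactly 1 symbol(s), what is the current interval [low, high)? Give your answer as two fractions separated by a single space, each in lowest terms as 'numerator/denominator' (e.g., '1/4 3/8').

Answer: 1/5 3/5

Derivation:
Step 1: interval [0/1, 1/1), width = 1/1 - 0/1 = 1/1
  'd': [0/1 + 1/1*0/1, 0/1 + 1/1*1/5) = [0/1, 1/5)
  'f': [0/1 + 1/1*1/5, 0/1 + 1/1*3/5) = [1/5, 3/5) <- contains code 9/25
  'a': [0/1 + 1/1*3/5, 0/1 + 1/1*4/5) = [3/5, 4/5)
  'e': [0/1 + 1/1*4/5, 0/1 + 1/1*1/1) = [4/5, 1/1)
  emit 'f', narrow to [1/5, 3/5)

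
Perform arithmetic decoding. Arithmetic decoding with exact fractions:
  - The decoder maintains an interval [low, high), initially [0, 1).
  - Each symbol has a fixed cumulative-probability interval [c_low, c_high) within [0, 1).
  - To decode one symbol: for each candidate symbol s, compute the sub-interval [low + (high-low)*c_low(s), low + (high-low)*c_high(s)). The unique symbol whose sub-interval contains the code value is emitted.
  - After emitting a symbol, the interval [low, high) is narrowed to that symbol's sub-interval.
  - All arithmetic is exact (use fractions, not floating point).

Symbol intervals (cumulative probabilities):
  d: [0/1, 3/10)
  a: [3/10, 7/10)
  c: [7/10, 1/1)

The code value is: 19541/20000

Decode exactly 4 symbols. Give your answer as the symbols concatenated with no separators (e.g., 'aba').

Step 1: interval [0/1, 1/1), width = 1/1 - 0/1 = 1/1
  'd': [0/1 + 1/1*0/1, 0/1 + 1/1*3/10) = [0/1, 3/10)
  'a': [0/1 + 1/1*3/10, 0/1 + 1/1*7/10) = [3/10, 7/10)
  'c': [0/1 + 1/1*7/10, 0/1 + 1/1*1/1) = [7/10, 1/1) <- contains code 19541/20000
  emit 'c', narrow to [7/10, 1/1)
Step 2: interval [7/10, 1/1), width = 1/1 - 7/10 = 3/10
  'd': [7/10 + 3/10*0/1, 7/10 + 3/10*3/10) = [7/10, 79/100)
  'a': [7/10 + 3/10*3/10, 7/10 + 3/10*7/10) = [79/100, 91/100)
  'c': [7/10 + 3/10*7/10, 7/10 + 3/10*1/1) = [91/100, 1/1) <- contains code 19541/20000
  emit 'c', narrow to [91/100, 1/1)
Step 3: interval [91/100, 1/1), width = 1/1 - 91/100 = 9/100
  'd': [91/100 + 9/100*0/1, 91/100 + 9/100*3/10) = [91/100, 937/1000)
  'a': [91/100 + 9/100*3/10, 91/100 + 9/100*7/10) = [937/1000, 973/1000)
  'c': [91/100 + 9/100*7/10, 91/100 + 9/100*1/1) = [973/1000, 1/1) <- contains code 19541/20000
  emit 'c', narrow to [973/1000, 1/1)
Step 4: interval [973/1000, 1/1), width = 1/1 - 973/1000 = 27/1000
  'd': [973/1000 + 27/1000*0/1, 973/1000 + 27/1000*3/10) = [973/1000, 9811/10000) <- contains code 19541/20000
  'a': [973/1000 + 27/1000*3/10, 973/1000 + 27/1000*7/10) = [9811/10000, 9919/10000)
  'c': [973/1000 + 27/1000*7/10, 973/1000 + 27/1000*1/1) = [9919/10000, 1/1)
  emit 'd', narrow to [973/1000, 9811/10000)

Answer: cccd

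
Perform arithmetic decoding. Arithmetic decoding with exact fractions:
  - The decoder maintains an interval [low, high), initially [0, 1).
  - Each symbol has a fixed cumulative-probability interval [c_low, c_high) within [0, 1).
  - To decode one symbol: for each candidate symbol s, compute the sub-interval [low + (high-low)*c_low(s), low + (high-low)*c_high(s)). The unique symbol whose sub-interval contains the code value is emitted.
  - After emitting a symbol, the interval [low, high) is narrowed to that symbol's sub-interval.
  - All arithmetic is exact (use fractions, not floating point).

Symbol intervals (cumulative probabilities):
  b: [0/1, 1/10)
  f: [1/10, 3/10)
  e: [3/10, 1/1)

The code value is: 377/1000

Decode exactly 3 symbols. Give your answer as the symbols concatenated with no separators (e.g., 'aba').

Answer: efb

Derivation:
Step 1: interval [0/1, 1/1), width = 1/1 - 0/1 = 1/1
  'b': [0/1 + 1/1*0/1, 0/1 + 1/1*1/10) = [0/1, 1/10)
  'f': [0/1 + 1/1*1/10, 0/1 + 1/1*3/10) = [1/10, 3/10)
  'e': [0/1 + 1/1*3/10, 0/1 + 1/1*1/1) = [3/10, 1/1) <- contains code 377/1000
  emit 'e', narrow to [3/10, 1/1)
Step 2: interval [3/10, 1/1), width = 1/1 - 3/10 = 7/10
  'b': [3/10 + 7/10*0/1, 3/10 + 7/10*1/10) = [3/10, 37/100)
  'f': [3/10 + 7/10*1/10, 3/10 + 7/10*3/10) = [37/100, 51/100) <- contains code 377/1000
  'e': [3/10 + 7/10*3/10, 3/10 + 7/10*1/1) = [51/100, 1/1)
  emit 'f', narrow to [37/100, 51/100)
Step 3: interval [37/100, 51/100), width = 51/100 - 37/100 = 7/50
  'b': [37/100 + 7/50*0/1, 37/100 + 7/50*1/10) = [37/100, 48/125) <- contains code 377/1000
  'f': [37/100 + 7/50*1/10, 37/100 + 7/50*3/10) = [48/125, 103/250)
  'e': [37/100 + 7/50*3/10, 37/100 + 7/50*1/1) = [103/250, 51/100)
  emit 'b', narrow to [37/100, 48/125)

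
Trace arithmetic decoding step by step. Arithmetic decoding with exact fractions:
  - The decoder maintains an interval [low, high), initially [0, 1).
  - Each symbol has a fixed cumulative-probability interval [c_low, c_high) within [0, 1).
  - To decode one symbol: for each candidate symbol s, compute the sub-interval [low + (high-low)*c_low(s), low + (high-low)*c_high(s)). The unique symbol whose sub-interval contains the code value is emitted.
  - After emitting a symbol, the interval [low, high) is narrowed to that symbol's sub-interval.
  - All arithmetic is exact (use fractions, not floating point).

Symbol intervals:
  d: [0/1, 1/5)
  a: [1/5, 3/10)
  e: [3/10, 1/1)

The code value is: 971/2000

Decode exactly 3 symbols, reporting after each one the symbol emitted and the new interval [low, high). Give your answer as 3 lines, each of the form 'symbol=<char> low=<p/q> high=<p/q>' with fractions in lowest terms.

Step 1: interval [0/1, 1/1), width = 1/1 - 0/1 = 1/1
  'd': [0/1 + 1/1*0/1, 0/1 + 1/1*1/5) = [0/1, 1/5)
  'a': [0/1 + 1/1*1/5, 0/1 + 1/1*3/10) = [1/5, 3/10)
  'e': [0/1 + 1/1*3/10, 0/1 + 1/1*1/1) = [3/10, 1/1) <- contains code 971/2000
  emit 'e', narrow to [3/10, 1/1)
Step 2: interval [3/10, 1/1), width = 1/1 - 3/10 = 7/10
  'd': [3/10 + 7/10*0/1, 3/10 + 7/10*1/5) = [3/10, 11/25)
  'a': [3/10 + 7/10*1/5, 3/10 + 7/10*3/10) = [11/25, 51/100) <- contains code 971/2000
  'e': [3/10 + 7/10*3/10, 3/10 + 7/10*1/1) = [51/100, 1/1)
  emit 'a', narrow to [11/25, 51/100)
Step 3: interval [11/25, 51/100), width = 51/100 - 11/25 = 7/100
  'd': [11/25 + 7/100*0/1, 11/25 + 7/100*1/5) = [11/25, 227/500)
  'a': [11/25 + 7/100*1/5, 11/25 + 7/100*3/10) = [227/500, 461/1000)
  'e': [11/25 + 7/100*3/10, 11/25 + 7/100*1/1) = [461/1000, 51/100) <- contains code 971/2000
  emit 'e', narrow to [461/1000, 51/100)

Answer: symbol=e low=3/10 high=1/1
symbol=a low=11/25 high=51/100
symbol=e low=461/1000 high=51/100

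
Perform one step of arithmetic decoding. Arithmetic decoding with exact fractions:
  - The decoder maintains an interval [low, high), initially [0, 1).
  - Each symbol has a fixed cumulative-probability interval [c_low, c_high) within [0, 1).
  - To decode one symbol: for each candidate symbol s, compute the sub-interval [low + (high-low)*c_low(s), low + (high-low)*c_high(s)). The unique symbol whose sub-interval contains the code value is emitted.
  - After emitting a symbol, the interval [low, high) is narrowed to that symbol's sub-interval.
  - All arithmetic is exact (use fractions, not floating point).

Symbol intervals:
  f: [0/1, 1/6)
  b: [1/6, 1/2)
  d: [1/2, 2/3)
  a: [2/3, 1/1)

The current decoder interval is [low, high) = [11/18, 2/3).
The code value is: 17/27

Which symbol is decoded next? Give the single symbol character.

Answer: b

Derivation:
Interval width = high − low = 2/3 − 11/18 = 1/18
Scaled code = (code − low) / width = (17/27 − 11/18) / 1/18 = 1/3
  f: [0/1, 1/6) 
  b: [1/6, 1/2) ← scaled code falls here ✓
  d: [1/2, 2/3) 
  a: [2/3, 1/1) 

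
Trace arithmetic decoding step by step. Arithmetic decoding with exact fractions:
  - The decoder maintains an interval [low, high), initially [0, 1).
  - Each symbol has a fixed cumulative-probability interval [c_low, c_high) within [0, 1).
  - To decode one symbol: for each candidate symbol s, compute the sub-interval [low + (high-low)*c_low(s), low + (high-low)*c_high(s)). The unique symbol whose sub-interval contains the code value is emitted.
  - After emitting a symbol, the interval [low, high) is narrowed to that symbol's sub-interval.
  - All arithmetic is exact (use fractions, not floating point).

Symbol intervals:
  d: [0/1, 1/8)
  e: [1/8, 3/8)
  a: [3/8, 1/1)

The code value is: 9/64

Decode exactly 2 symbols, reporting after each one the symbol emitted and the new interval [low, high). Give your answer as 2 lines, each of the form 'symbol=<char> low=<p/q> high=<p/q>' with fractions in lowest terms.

Step 1: interval [0/1, 1/1), width = 1/1 - 0/1 = 1/1
  'd': [0/1 + 1/1*0/1, 0/1 + 1/1*1/8) = [0/1, 1/8)
  'e': [0/1 + 1/1*1/8, 0/1 + 1/1*3/8) = [1/8, 3/8) <- contains code 9/64
  'a': [0/1 + 1/1*3/8, 0/1 + 1/1*1/1) = [3/8, 1/1)
  emit 'e', narrow to [1/8, 3/8)
Step 2: interval [1/8, 3/8), width = 3/8 - 1/8 = 1/4
  'd': [1/8 + 1/4*0/1, 1/8 + 1/4*1/8) = [1/8, 5/32) <- contains code 9/64
  'e': [1/8 + 1/4*1/8, 1/8 + 1/4*3/8) = [5/32, 7/32)
  'a': [1/8 + 1/4*3/8, 1/8 + 1/4*1/1) = [7/32, 3/8)
  emit 'd', narrow to [1/8, 5/32)

Answer: symbol=e low=1/8 high=3/8
symbol=d low=1/8 high=5/32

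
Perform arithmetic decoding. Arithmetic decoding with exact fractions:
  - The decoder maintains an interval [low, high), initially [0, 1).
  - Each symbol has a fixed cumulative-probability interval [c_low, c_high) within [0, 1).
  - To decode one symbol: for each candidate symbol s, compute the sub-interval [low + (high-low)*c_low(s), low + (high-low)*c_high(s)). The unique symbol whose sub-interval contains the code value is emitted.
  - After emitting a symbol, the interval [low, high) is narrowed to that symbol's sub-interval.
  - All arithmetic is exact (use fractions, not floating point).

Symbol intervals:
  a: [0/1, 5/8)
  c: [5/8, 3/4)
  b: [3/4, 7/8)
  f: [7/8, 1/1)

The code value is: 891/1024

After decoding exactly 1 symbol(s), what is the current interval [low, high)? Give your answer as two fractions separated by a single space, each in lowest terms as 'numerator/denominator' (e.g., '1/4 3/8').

Step 1: interval [0/1, 1/1), width = 1/1 - 0/1 = 1/1
  'a': [0/1 + 1/1*0/1, 0/1 + 1/1*5/8) = [0/1, 5/8)
  'c': [0/1 + 1/1*5/8, 0/1 + 1/1*3/4) = [5/8, 3/4)
  'b': [0/1 + 1/1*3/4, 0/1 + 1/1*7/8) = [3/4, 7/8) <- contains code 891/1024
  'f': [0/1 + 1/1*7/8, 0/1 + 1/1*1/1) = [7/8, 1/1)
  emit 'b', narrow to [3/4, 7/8)

Answer: 3/4 7/8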